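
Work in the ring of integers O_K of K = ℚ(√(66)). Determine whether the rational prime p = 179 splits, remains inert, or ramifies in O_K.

66 mod 4 = 2, hence disc K = 4·66 = 264 and O_K = ℤ[√66].
Since gcd(179, 264) = 1 the prime 179 does not ramify.
(66/179) = 66^89 mod 179 = 1, giving Legendre symbol 1.
(66/179) = 1, so 179 splits.

179 splits in O_K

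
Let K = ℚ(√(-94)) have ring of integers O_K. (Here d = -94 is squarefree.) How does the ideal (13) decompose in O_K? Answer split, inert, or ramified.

-94 mod 4 = 2, hence disc K = 4·(-94) = -376 and O_K = ℤ[√-94].
Since gcd(13, -376) = 1 the prime 13 does not ramify.
Legendre symbol by Euler's criterion: (-94/13) ≡ (-94)^6 ≡ 1 (mod 13), i.e. (-94/13) = 1.
d is a quadratic residue mod p, hence 13 splits in O_K.

p splits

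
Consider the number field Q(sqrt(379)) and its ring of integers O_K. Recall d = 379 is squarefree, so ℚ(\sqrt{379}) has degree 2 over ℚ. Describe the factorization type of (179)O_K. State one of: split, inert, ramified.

p is inert

d = 379 ≡ 3 (mod 4), so O_K = ℤ[√379] and disc(K) = 4d = 1516.
Since gcd(179, 1516) = 1 the prime 179 does not ramify.
Euler's criterion: 379^89 mod 179 = 178. Thus (379|179) = -1.
Legendre symbol -1 ⇒ 179 is inert.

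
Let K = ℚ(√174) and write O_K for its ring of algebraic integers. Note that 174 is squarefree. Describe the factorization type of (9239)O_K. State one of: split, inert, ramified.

174 mod 4 = 2, hence disc K = 4·174 = 696 and O_K = ℤ[√174].
disc(K) = 696 is not divisible by 9239; 9239 is unramified.
(174/9239) = 174^4619 mod 9239 = 9238, giving Legendre symbol -1.
(174/9239) = -1, so 9239 is inert.

inert — (9239) stays prime in O_K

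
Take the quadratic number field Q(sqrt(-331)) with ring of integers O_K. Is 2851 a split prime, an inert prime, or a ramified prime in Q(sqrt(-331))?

Since -331 ≡ 1 mod 4, the ring of integers is ℤ[(1+√-331)/2] with discriminant -331.
disc(K) = -331 is not divisible by 2851; 2851 is unramified.
(-331/2851) = 2520^1425 mod 2851 = 1, giving Legendre symbol 1.
Legendre symbol 1 ⇒ 2851 is split.

2851 splits in O_K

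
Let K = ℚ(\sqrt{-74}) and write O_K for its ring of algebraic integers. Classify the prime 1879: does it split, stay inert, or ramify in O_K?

p splits

-74 mod 4 = 2, hence disc K = 4·(-74) = -296 and O_K = ℤ[√-74].
disc(K) = -296 is not divisible by 1879; 1879 is unramified.
Legendre symbol by Euler's criterion: (-74/1879) ≡ (-74)^939 ≡ 1 (mod 1879), i.e. (-74/1879) = 1.
Legendre symbol 1 ⇒ 1879 is split.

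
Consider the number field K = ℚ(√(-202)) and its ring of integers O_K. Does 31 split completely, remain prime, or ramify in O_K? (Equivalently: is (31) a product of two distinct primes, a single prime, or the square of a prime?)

-202 mod 4 = 2, hence disc K = 4·(-202) = -808 and O_K = ℤ[√-202].
Since gcd(31, -808) = 1 the prime 31 does not ramify.
(-202/31) = 15^15 mod 31 = 30, giving Legendre symbol -1.
Legendre symbol -1 ⇒ 31 is inert.

inert — (31) stays prime in O_K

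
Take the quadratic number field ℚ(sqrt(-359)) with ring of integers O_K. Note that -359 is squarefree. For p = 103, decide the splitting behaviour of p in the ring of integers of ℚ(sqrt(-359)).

Since -359 ≡ 1 mod 4, the ring of integers is ℤ[(1+√-359)/2] with discriminant -359.
disc(K) = -359 is not divisible by 103; 103 is unramified.
Euler's criterion: (-359)^51 mod 103 = 102. Thus (-359|103) = -1.
d is a non-residue mod p, hence 103 remains inert in O_K.

remains prime (inert)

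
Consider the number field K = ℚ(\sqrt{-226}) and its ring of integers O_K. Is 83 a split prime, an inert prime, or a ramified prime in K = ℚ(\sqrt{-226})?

d = -226 ≡ 2 (mod 4), so O_K = ℤ[√-226] and disc(K) = 4d = -904.
disc(K) = -904 is not divisible by 83; 83 is unramified.
(-226/83) = 23^41 mod 83 = 1, giving Legendre symbol 1.
d is a quadratic residue mod p, hence 83 splits in O_K.

splits completely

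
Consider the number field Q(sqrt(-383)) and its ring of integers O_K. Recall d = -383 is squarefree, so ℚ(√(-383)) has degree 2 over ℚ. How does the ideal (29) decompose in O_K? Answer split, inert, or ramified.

Since -383 ≡ 1 mod 4, the ring of integers is ℤ[(1+√-383)/2] with discriminant -383.
Since gcd(29, -383) = 1 the prime 29 does not ramify.
Legendre symbol by Euler's criterion: (-383/29) ≡ (-383)^14 ≡ 1 (mod 29), i.e. (-383/29) = 1.
d is a quadratic residue mod p, hence 29 splits in O_K.

p splits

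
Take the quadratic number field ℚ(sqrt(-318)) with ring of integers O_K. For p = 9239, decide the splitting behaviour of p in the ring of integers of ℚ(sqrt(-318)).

inert

d = -318 ≡ 2 (mod 4), so O_K = ℤ[√-318] and disc(K) = 4d = -1272.
Since gcd(9239, -1272) = 1 the prime 9239 does not ramify.
Legendre symbol by Euler's criterion: (-318/9239) ≡ (-318)^4619 ≡ 9238 (mod 9239), i.e. (-318/9239) = -1.
d is a non-residue mod p, hence 9239 remains inert in O_K.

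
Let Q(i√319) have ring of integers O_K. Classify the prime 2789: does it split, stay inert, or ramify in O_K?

d = -319 ≡ 1 (mod 4), so O_K = ℤ[(1+√-319)/2] and disc(K) = d = -319.
2789 ∤ -319, so 2789 is unramified.
Compute (-319/2789) via Euler: 2470^((2789-1)/2) mod 2789 = 2788, so (-319/2789) = -1.
(-319/2789) = -1, so 2789 is inert.

p is inert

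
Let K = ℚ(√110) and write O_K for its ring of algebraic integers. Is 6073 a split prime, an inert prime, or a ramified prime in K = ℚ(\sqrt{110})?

d = 110 ≡ 2 (mod 4), so O_K = ℤ[√110] and disc(K) = 4d = 440.
6073 ∤ 440, so 6073 is unramified.
(110/6073) = 110^3036 mod 6073 = 6072, giving Legendre symbol -1.
d is a non-residue mod p, hence 6073 remains inert in O_K.

inert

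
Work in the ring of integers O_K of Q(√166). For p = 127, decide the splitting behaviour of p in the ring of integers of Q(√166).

Since 166 ≢ 1 mod 4, the ring of integers is ℤ[√166] with discriminant 4·166 = 664.
127 ∤ 664, so 127 is unramified.
(166/127) = 39^63 mod 127 = 126, giving Legendre symbol -1.
Legendre symbol -1 ⇒ 127 is inert.

p is inert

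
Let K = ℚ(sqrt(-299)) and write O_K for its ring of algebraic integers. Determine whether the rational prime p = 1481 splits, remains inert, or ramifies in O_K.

Since -299 ≡ 1 mod 4, the ring of integers is ℤ[(1+√-299)/2] with discriminant -299.
Since gcd(1481, -299) = 1 the prime 1481 does not ramify.
Compute (-299/1481) via Euler: 1182^((1481-1)/2) mod 1481 = 1, so (-299/1481) = 1.
(-299/1481) = 1, so 1481 splits.

splits completely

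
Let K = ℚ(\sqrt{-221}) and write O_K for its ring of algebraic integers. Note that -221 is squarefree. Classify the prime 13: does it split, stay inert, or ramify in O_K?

-221 mod 4 = 3, hence disc K = 4·(-221) = -884 and O_K = ℤ[√-221].
Ramification test: 13 | -884. The prime 13 ramifies in K.

ramifies in O_K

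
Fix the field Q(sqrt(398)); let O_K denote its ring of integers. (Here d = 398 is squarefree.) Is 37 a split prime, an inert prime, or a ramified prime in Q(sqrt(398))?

split

d = 398 ≡ 2 (mod 4), so O_K = ℤ[√398] and disc(K) = 4d = 1592.
disc(K) = 1592 is not divisible by 37; 37 is unramified.
Euler's criterion: 398^18 mod 37 = 1. Thus (398|37) = 1.
(398/37) = 1, so 37 splits.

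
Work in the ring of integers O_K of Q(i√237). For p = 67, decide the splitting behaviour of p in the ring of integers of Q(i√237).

d = -237 ≡ 3 (mod 4), so O_K = ℤ[√-237] and disc(K) = 4d = -948.
67 ∤ -948, so 67 is unramified.
(-237/67) = 31^33 mod 67 = 66, giving Legendre symbol -1.
Legendre symbol -1 ⇒ 67 is inert.

67 remains inert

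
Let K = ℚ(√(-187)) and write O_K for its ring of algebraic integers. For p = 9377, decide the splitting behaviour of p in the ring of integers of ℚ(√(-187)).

Since -187 ≡ 1 mod 4, the ring of integers is ℤ[(1+√-187)/2] with discriminant -187.
Since gcd(9377, -187) = 1 the prime 9377 does not ramify.
Legendre symbol by Euler's criterion: (-187/9377) ≡ (-187)^4688 ≡ 9376 (mod 9377), i.e. (-187/9377) = -1.
(-187/9377) = -1, so 9377 is inert.

inert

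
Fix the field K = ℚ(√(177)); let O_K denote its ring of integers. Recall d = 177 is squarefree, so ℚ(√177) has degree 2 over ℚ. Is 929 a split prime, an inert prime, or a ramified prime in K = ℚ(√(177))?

177 mod 4 = 1, hence disc K = 177 and O_K = ℤ[(1+√177)/2].
929 ∤ 177, so 929 is unramified.
(177/929) = 177^464 mod 929 = 1, giving Legendre symbol 1.
d is a quadratic residue mod p, hence 929 splits in O_K.

split — (929) = 𝔭₁𝔭₂ with 𝔭₁ ≠ 𝔭₂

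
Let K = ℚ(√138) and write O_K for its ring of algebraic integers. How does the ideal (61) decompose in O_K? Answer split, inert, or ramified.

138 mod 4 = 2, hence disc K = 4·138 = 552 and O_K = ℤ[√138].
61 ∤ 552, so 61 is unramified.
(138/61) = 16^30 mod 61 = 1, giving Legendre symbol 1.
(138/61) = 1, so 61 splits.

splits completely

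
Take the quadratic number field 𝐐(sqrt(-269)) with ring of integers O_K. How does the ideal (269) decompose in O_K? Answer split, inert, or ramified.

-269 mod 4 = 3, hence disc K = 4·(-269) = -1076 and O_K = ℤ[√-269].
Ramification test: 269 | -1076. The prime 269 ramifies in K.

ramified — (269) = 𝔭²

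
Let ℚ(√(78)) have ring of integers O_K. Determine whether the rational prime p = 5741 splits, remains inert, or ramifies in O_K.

5741 remains inert

d = 78 ≡ 2 (mod 4), so O_K = ℤ[√78] and disc(K) = 4d = 312.
5741 ∤ 312, so 5741 is unramified.
(78/5741) = 78^2870 mod 5741 = 5740, giving Legendre symbol -1.
d is a non-residue mod p, hence 5741 remains inert in O_K.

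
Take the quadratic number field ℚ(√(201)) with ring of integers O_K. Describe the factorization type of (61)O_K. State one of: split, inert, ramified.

p is inert

d = 201 ≡ 1 (mod 4), so O_K = ℤ[(1+√201)/2] and disc(K) = d = 201.
61 ∤ 201, so 61 is unramified.
(201/61) = 18^30 mod 61 = 60, giving Legendre symbol -1.
d is a non-residue mod p, hence 61 remains inert in O_K.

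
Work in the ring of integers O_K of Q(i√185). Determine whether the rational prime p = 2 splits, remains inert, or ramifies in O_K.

-185 mod 4 = 3, hence disc K = 4·(-185) = -740 and O_K = ℤ[√-185].
Ramification test: 2 | -740. The prime 2 ramifies in K.

2 is ramified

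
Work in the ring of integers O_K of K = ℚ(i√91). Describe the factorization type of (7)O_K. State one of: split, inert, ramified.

Since -91 ≡ 1 mod 4, the ring of integers is ℤ[(1+√-91)/2] with discriminant -91.
disc(K) = -91 = 7·(-13), so p = 7 is ramified.

ramifies in O_K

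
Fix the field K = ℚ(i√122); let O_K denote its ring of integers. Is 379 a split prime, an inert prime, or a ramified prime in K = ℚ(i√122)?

d = -122 ≡ 2 (mod 4), so O_K = ℤ[√-122] and disc(K) = 4d = -488.
Since gcd(379, -488) = 1 the prime 379 does not ramify.
Legendre symbol by Euler's criterion: (-122/379) ≡ (-122)^189 ≡ 1 (mod 379), i.e. (-122/379) = 1.
(-122/379) = 1, so 379 splits.

379 splits in O_K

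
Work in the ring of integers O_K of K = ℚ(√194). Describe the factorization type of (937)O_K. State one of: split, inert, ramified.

split

Since 194 ≢ 1 mod 4, the ring of integers is ℤ[√194] with discriminant 4·194 = 776.
937 ∤ 776, so 937 is unramified.
Compute (194/937) via Euler: 194^((937-1)/2) mod 937 = 1, so (194/937) = 1.
(194/937) = 1, so 937 splits.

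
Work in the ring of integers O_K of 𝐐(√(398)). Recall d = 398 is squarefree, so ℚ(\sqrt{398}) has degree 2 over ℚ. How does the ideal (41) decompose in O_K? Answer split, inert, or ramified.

Since 398 ≢ 1 mod 4, the ring of integers is ℤ[√398] with discriminant 4·398 = 1592.
disc(K) = 1592 is not divisible by 41; 41 is unramified.
(398/41) = 29^20 mod 41 = 40, giving Legendre symbol -1.
(398/41) = -1, so 41 is inert.

41 remains inert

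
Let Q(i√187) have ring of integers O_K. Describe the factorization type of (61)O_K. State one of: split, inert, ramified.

split — (61) = 𝔭₁𝔭₂ with 𝔭₁ ≠ 𝔭₂

-187 mod 4 = 1, hence disc K = -187 and O_K = ℤ[(1+√-187)/2].
61 ∤ -187, so 61 is unramified.
Euler's criterion: (-187)^30 mod 61 = 1. Thus (-187|61) = 1.
d is a quadratic residue mod p, hence 61 splits in O_K.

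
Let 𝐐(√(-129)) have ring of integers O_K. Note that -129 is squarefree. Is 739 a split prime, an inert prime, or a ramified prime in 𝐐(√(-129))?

-129 mod 4 = 3, hence disc K = 4·(-129) = -516 and O_K = ℤ[√-129].
disc(K) = -516 is not divisible by 739; 739 is unramified.
Legendre symbol by Euler's criterion: (-129/739) ≡ (-129)^369 ≡ 1 (mod 739), i.e. (-129/739) = 1.
Legendre symbol 1 ⇒ 739 is split.

splits completely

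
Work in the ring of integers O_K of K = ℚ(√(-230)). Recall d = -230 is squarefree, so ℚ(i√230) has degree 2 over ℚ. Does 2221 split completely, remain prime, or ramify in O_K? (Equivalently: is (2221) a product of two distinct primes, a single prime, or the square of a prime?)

p is inert

Since -230 ≢ 1 mod 4, the ring of integers is ℤ[√-230] with discriminant 4·(-230) = -920.
Since gcd(2221, -920) = 1 the prime 2221 does not ramify.
Legendre symbol by Euler's criterion: (-230/2221) ≡ (-230)^1110 ≡ 2220 (mod 2221), i.e. (-230/2221) = -1.
Legendre symbol -1 ⇒ 2221 is inert.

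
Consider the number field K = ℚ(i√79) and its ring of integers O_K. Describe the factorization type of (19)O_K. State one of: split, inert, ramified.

split

Since -79 ≡ 1 mod 4, the ring of integers is ℤ[(1+√-79)/2] with discriminant -79.
19 ∤ -79, so 19 is unramified.
Compute (-79/19) via Euler: 16^((19-1)/2) mod 19 = 1, so (-79/19) = 1.
(-79/19) = 1, so 19 splits.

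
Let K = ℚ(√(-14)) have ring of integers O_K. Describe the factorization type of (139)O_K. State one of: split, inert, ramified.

d = -14 ≡ 2 (mod 4), so O_K = ℤ[√-14] and disc(K) = 4d = -56.
Since gcd(139, -56) = 1 the prime 139 does not ramify.
Legendre symbol by Euler's criterion: (-14/139) ≡ (-14)^69 ≡ 1 (mod 139), i.e. (-14/139) = 1.
(-14/139) = 1, so 139 splits.

139 splits in O_K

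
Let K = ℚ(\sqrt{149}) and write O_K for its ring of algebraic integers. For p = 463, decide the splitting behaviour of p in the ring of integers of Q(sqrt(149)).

463 splits in O_K

149 mod 4 = 1, hence disc K = 149 and O_K = ℤ[(1+√149)/2].
Since gcd(463, 149) = 1 the prime 463 does not ramify.
(149/463) = 149^231 mod 463 = 1, giving Legendre symbol 1.
Legendre symbol 1 ⇒ 463 is split.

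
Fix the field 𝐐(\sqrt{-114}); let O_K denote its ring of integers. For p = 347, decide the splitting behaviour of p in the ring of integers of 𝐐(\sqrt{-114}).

347 remains inert

-114 mod 4 = 2, hence disc K = 4·(-114) = -456 and O_K = ℤ[√-114].
disc(K) = -456 is not divisible by 347; 347 is unramified.
Euler's criterion: (-114)^173 mod 347 = 346. Thus (-114|347) = -1.
(-114/347) = -1, so 347 is inert.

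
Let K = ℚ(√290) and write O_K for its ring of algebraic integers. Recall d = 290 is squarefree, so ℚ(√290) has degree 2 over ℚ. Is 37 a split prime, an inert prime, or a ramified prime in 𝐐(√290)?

d = 290 ≡ 2 (mod 4), so O_K = ℤ[√290] and disc(K) = 4d = 1160.
37 ∤ 1160, so 37 is unramified.
Compute (290/37) via Euler: 31^((37-1)/2) mod 37 = 36, so (290/37) = -1.
d is a non-residue mod p, hence 37 remains inert in O_K.

37 remains inert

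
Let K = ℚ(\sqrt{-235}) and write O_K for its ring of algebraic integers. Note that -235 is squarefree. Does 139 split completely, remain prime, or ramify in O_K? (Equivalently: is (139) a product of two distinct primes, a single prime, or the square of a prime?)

inert

d = -235 ≡ 1 (mod 4), so O_K = ℤ[(1+√-235)/2] and disc(K) = d = -235.
disc(K) = -235 is not divisible by 139; 139 is unramified.
Compute (-235/139) via Euler: 43^((139-1)/2) mod 139 = 138, so (-235/139) = -1.
d is a non-residue mod p, hence 139 remains inert in O_K.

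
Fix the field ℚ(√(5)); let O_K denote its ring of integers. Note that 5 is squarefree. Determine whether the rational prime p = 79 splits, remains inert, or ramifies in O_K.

Since 5 ≡ 1 mod 4, the ring of integers is ℤ[(1+√5)/2] with discriminant 5.
disc(K) = 5 is not divisible by 79; 79 is unramified.
(5/79) = 5^39 mod 79 = 1, giving Legendre symbol 1.
(5/79) = 1, so 79 splits.

split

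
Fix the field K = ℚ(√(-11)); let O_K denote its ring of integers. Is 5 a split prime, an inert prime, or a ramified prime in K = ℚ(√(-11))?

d = -11 ≡ 1 (mod 4), so O_K = ℤ[(1+√-11)/2] and disc(K) = d = -11.
5 ∤ -11, so 5 is unramified.
Compute (-11/5) via Euler: 4^((5-1)/2) mod 5 = 1, so (-11/5) = 1.
d is a quadratic residue mod p, hence 5 splits in O_K.

split — (5) = 𝔭₁𝔭₂ with 𝔭₁ ≠ 𝔭₂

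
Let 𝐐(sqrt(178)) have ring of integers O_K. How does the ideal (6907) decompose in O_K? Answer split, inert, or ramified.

p splits

Since 178 ≢ 1 mod 4, the ring of integers is ℤ[√178] with discriminant 4·178 = 712.
6907 ∤ 712, so 6907 is unramified.
Legendre symbol by Euler's criterion: (178/6907) ≡ 178^3453 ≡ 1 (mod 6907), i.e. (178/6907) = 1.
Legendre symbol 1 ⇒ 6907 is split.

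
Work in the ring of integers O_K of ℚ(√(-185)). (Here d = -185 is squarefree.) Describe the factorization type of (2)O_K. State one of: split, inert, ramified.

Since -185 ≢ 1 mod 4, the ring of integers is ℤ[√-185] with discriminant 4·(-185) = -740.
disc(K) = -740 = 2·(-370), so p = 2 is ramified.

ramified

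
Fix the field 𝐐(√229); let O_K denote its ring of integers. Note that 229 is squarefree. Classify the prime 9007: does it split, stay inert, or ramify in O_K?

Since 229 ≡ 1 mod 4, the ring of integers is ℤ[(1+√229)/2] with discriminant 229.
disc(K) = 229 is not divisible by 9007; 9007 is unramified.
Legendre symbol by Euler's criterion: (229/9007) ≡ 229^4503 ≡ 1 (mod 9007), i.e. (229/9007) = 1.
Legendre symbol 1 ⇒ 9007 is split.

split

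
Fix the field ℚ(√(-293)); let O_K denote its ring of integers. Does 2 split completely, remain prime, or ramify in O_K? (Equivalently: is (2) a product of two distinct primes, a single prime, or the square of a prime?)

2 is ramified

Since -293 ≢ 1 mod 4, the ring of integers is ℤ[√-293] with discriminant 4·(-293) = -1172.
2 divides disc(K) = -1172, so 2 ramifies.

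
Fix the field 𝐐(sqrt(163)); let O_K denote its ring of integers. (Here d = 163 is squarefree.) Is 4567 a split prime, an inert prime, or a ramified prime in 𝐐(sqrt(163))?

p splits

Since 163 ≢ 1 mod 4, the ring of integers is ℤ[√163] with discriminant 4·163 = 652.
4567 ∤ 652, so 4567 is unramified.
Euler's criterion: 163^2283 mod 4567 = 1. Thus (163|4567) = 1.
d is a quadratic residue mod p, hence 4567 splits in O_K.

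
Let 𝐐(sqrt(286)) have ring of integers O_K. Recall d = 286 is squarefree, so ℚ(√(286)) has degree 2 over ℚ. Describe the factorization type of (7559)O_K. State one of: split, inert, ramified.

7559 remains inert

d = 286 ≡ 2 (mod 4), so O_K = ℤ[√286] and disc(K) = 4d = 1144.
7559 ∤ 1144, so 7559 is unramified.
Legendre symbol by Euler's criterion: (286/7559) ≡ 286^3779 ≡ 7558 (mod 7559), i.e. (286/7559) = -1.
Legendre symbol -1 ⇒ 7559 is inert.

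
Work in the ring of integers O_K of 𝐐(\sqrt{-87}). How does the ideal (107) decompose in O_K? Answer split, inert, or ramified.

inert — (107) stays prime in O_K

Since -87 ≡ 1 mod 4, the ring of integers is ℤ[(1+√-87)/2] with discriminant -87.
Since gcd(107, -87) = 1 the prime 107 does not ramify.
(-87/107) = 20^53 mod 107 = 106, giving Legendre symbol -1.
d is a non-residue mod p, hence 107 remains inert in O_K.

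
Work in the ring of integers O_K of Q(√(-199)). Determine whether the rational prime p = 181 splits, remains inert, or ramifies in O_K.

Since -199 ≡ 1 mod 4, the ring of integers is ℤ[(1+√-199)/2] with discriminant -199.
disc(K) = -199 is not divisible by 181; 181 is unramified.
Compute (-199/181) via Euler: 163^((181-1)/2) mod 181 = 180, so (-199/181) = -1.
d is a non-residue mod p, hence 181 remains inert in O_K.

p is inert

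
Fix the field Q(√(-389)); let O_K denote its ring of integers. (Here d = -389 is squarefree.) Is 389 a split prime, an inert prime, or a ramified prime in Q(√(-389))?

p ramifies

Since -389 ≢ 1 mod 4, the ring of integers is ℤ[√-389] with discriminant 4·(-389) = -1556.
Ramification test: 389 | -1556. The prime 389 ramifies in K.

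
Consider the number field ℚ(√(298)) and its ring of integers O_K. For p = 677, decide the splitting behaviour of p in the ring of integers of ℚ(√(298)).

inert — (677) stays prime in O_K

Since 298 ≢ 1 mod 4, the ring of integers is ℤ[√298] with discriminant 4·298 = 1192.
disc(K) = 1192 is not divisible by 677; 677 is unramified.
Legendre symbol by Euler's criterion: (298/677) ≡ 298^338 ≡ 676 (mod 677), i.e. (298/677) = -1.
Legendre symbol -1 ⇒ 677 is inert.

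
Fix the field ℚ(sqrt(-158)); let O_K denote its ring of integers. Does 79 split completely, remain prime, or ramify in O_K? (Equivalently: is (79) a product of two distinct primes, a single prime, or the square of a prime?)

d = -158 ≡ 2 (mod 4), so O_K = ℤ[√-158] and disc(K) = 4d = -632.
Ramification test: 79 | -632. The prime 79 ramifies in K.

ramifies in O_K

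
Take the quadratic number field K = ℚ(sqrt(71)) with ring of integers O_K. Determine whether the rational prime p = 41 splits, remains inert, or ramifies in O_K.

p is inert

Since 71 ≢ 1 mod 4, the ring of integers is ℤ[√71] with discriminant 4·71 = 284.
Since gcd(41, 284) = 1 the prime 41 does not ramify.
Compute (71/41) via Euler: 30^((41-1)/2) mod 41 = 40, so (71/41) = -1.
d is a non-residue mod p, hence 41 remains inert in O_K.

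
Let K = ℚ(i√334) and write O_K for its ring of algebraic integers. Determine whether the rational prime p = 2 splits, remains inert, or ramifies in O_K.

-334 mod 4 = 2, hence disc K = 4·(-334) = -1336 and O_K = ℤ[√-334].
2 divides disc(K) = -1336, so 2 ramifies.

p ramifies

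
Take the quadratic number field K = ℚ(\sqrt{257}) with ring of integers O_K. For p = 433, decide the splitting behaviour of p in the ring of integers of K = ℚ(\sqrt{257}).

Since 257 ≡ 1 mod 4, the ring of integers is ℤ[(1+√257)/2] with discriminant 257.
disc(K) = 257 is not divisible by 433; 433 is unramified.
Euler's criterion: 257^216 mod 433 = 1. Thus (257|433) = 1.
d is a quadratic residue mod p, hence 433 splits in O_K.

splits completely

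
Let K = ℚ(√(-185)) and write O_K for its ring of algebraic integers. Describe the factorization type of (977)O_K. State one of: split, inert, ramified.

p splits

-185 mod 4 = 3, hence disc K = 4·(-185) = -740 and O_K = ℤ[√-185].
disc(K) = -740 is not divisible by 977; 977 is unramified.
Compute (-185/977) via Euler: 792^((977-1)/2) mod 977 = 1, so (-185/977) = 1.
Legendre symbol 1 ⇒ 977 is split.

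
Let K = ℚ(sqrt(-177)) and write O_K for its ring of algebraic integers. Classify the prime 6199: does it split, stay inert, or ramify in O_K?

d = -177 ≡ 3 (mod 4), so O_K = ℤ[√-177] and disc(K) = 4d = -708.
6199 ∤ -708, so 6199 is unramified.
(-177/6199) = 6022^3099 mod 6199 = 6198, giving Legendre symbol -1.
(-177/6199) = -1, so 6199 is inert.

inert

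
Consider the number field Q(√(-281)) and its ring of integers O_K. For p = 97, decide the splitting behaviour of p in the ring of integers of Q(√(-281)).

-281 mod 4 = 3, hence disc K = 4·(-281) = -1124 and O_K = ℤ[√-281].
97 ∤ -1124, so 97 is unramified.
(-281/97) = 10^48 mod 97 = 96, giving Legendre symbol -1.
(-281/97) = -1, so 97 is inert.

inert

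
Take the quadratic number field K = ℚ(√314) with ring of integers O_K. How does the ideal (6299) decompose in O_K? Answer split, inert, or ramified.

inert

d = 314 ≡ 2 (mod 4), so O_K = ℤ[√314] and disc(K) = 4d = 1256.
disc(K) = 1256 is not divisible by 6299; 6299 is unramified.
Legendre symbol by Euler's criterion: (314/6299) ≡ 314^3149 ≡ 6298 (mod 6299), i.e. (314/6299) = -1.
Legendre symbol -1 ⇒ 6299 is inert.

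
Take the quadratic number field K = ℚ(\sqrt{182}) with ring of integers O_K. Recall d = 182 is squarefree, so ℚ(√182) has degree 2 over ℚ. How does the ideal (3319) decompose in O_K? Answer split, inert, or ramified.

inert — (3319) stays prime in O_K

d = 182 ≡ 2 (mod 4), so O_K = ℤ[√182] and disc(K) = 4d = 728.
disc(K) = 728 is not divisible by 3319; 3319 is unramified.
Euler's criterion: 182^1659 mod 3319 = 3318. Thus (182|3319) = -1.
(182/3319) = -1, so 3319 is inert.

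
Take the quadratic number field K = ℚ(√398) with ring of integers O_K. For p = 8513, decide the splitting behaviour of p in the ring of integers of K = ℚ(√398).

Since 398 ≢ 1 mod 4, the ring of integers is ℤ[√398] with discriminant 4·398 = 1592.
disc(K) = 1592 is not divisible by 8513; 8513 is unramified.
Compute (398/8513) via Euler: 398^((8513-1)/2) mod 8513 = 1, so (398/8513) = 1.
Legendre symbol 1 ⇒ 8513 is split.

split — (8513) = 𝔭₁𝔭₂ with 𝔭₁ ≠ 𝔭₂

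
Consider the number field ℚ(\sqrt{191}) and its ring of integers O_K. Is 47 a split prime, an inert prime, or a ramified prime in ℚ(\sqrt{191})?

split — (47) = 𝔭₁𝔭₂ with 𝔭₁ ≠ 𝔭₂

d = 191 ≡ 3 (mod 4), so O_K = ℤ[√191] and disc(K) = 4d = 764.
47 ∤ 764, so 47 is unramified.
Euler's criterion: 191^23 mod 47 = 1. Thus (191|47) = 1.
Legendre symbol 1 ⇒ 47 is split.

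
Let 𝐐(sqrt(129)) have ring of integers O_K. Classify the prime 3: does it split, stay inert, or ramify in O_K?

ramifies in O_K

129 mod 4 = 1, hence disc K = 129 and O_K = ℤ[(1+√129)/2].
disc(K) = 129 = 3·43, so p = 3 is ramified.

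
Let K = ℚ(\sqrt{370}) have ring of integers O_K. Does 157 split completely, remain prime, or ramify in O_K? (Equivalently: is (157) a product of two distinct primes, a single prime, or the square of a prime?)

p splits

d = 370 ≡ 2 (mod 4), so O_K = ℤ[√370] and disc(K) = 4d = 1480.
157 ∤ 1480, so 157 is unramified.
Euler's criterion: 370^78 mod 157 = 1. Thus (370|157) = 1.
(370/157) = 1, so 157 splits.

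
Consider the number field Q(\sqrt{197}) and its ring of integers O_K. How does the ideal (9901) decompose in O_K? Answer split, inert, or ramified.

197 mod 4 = 1, hence disc K = 197 and O_K = ℤ[(1+√197)/2].
9901 ∤ 197, so 9901 is unramified.
(197/9901) = 197^4950 mod 9901 = 1, giving Legendre symbol 1.
(197/9901) = 1, so 9901 splits.

9901 splits in O_K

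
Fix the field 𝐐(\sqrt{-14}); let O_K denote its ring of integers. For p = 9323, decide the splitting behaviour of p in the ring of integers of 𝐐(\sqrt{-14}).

9323 splits in O_K

-14 mod 4 = 2, hence disc K = 4·(-14) = -56 and O_K = ℤ[√-14].
9323 ∤ -56, so 9323 is unramified.
Legendre symbol by Euler's criterion: (-14/9323) ≡ (-14)^4661 ≡ 1 (mod 9323), i.e. (-14/9323) = 1.
Legendre symbol 1 ⇒ 9323 is split.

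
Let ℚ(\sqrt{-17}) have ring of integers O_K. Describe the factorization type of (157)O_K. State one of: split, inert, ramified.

-17 mod 4 = 3, hence disc K = 4·(-17) = -68 and O_K = ℤ[√-17].
Since gcd(157, -68) = 1 the prime 157 does not ramify.
(-17/157) = 140^78 mod 157 = 1, giving Legendre symbol 1.
(-17/157) = 1, so 157 splits.

157 splits in O_K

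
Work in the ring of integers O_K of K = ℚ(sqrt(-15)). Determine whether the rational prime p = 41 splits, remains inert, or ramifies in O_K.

Since -15 ≡ 1 mod 4, the ring of integers is ℤ[(1+√-15)/2] with discriminant -15.
disc(K) = -15 is not divisible by 41; 41 is unramified.
Legendre symbol by Euler's criterion: (-15/41) ≡ (-15)^20 ≡ 40 (mod 41), i.e. (-15/41) = -1.
Legendre symbol -1 ⇒ 41 is inert.

41 remains inert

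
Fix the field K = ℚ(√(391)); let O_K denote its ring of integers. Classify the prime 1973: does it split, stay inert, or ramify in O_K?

d = 391 ≡ 3 (mod 4), so O_K = ℤ[√391] and disc(K) = 4d = 1564.
1973 ∤ 1564, so 1973 is unramified.
Compute (391/1973) via Euler: 391^((1973-1)/2) mod 1973 = 1, so (391/1973) = 1.
d is a quadratic residue mod p, hence 1973 splits in O_K.

split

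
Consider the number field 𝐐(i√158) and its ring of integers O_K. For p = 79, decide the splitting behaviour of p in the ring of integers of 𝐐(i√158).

d = -158 ≡ 2 (mod 4), so O_K = ℤ[√-158] and disc(K) = 4d = -632.
79 divides disc(K) = -632, so 79 ramifies.

79 is ramified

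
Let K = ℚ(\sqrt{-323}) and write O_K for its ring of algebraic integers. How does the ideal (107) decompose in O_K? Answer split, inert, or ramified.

p splits

-323 mod 4 = 1, hence disc K = -323 and O_K = ℤ[(1+√-323)/2].
Since gcd(107, -323) = 1 the prime 107 does not ramify.
Euler's criterion: (-323)^53 mod 107 = 1. Thus (-323|107) = 1.
(-323/107) = 1, so 107 splits.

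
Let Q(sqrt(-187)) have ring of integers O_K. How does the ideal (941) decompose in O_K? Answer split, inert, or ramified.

-187 mod 4 = 1, hence disc K = -187 and O_K = ℤ[(1+√-187)/2].
disc(K) = -187 is not divisible by 941; 941 is unramified.
Compute (-187/941) via Euler: 754^((941-1)/2) mod 941 = 1, so (-187/941) = 1.
Legendre symbol 1 ⇒ 941 is split.

941 splits in O_K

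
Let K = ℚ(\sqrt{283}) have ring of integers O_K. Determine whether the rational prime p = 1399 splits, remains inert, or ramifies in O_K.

Since 283 ≢ 1 mod 4, the ring of integers is ℤ[√283] with discriminant 4·283 = 1132.
1399 ∤ 1132, so 1399 is unramified.
Legendre symbol by Euler's criterion: (283/1399) ≡ 283^699 ≡ 1 (mod 1399), i.e. (283/1399) = 1.
(283/1399) = 1, so 1399 splits.

split — (1399) = 𝔭₁𝔭₂ with 𝔭₁ ≠ 𝔭₂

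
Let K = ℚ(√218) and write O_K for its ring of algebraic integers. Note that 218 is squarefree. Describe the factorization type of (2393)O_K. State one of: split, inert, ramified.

p splits

Since 218 ≢ 1 mod 4, the ring of integers is ℤ[√218] with discriminant 4·218 = 872.
disc(K) = 872 is not divisible by 2393; 2393 is unramified.
Legendre symbol by Euler's criterion: (218/2393) ≡ 218^1196 ≡ 1 (mod 2393), i.e. (218/2393) = 1.
d is a quadratic residue mod p, hence 2393 splits in O_K.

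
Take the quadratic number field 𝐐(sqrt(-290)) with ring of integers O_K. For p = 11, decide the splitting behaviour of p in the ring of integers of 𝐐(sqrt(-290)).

Since -290 ≢ 1 mod 4, the ring of integers is ℤ[√-290] with discriminant 4·(-290) = -1160.
disc(K) = -1160 is not divisible by 11; 11 is unramified.
(-290/11) = 7^5 mod 11 = 10, giving Legendre symbol -1.
d is a non-residue mod p, hence 11 remains inert in O_K.

p is inert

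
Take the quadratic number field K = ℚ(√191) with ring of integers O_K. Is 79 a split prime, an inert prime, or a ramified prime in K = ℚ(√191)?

Since 191 ≢ 1 mod 4, the ring of integers is ℤ[√191] with discriminant 4·191 = 764.
disc(K) = 764 is not divisible by 79; 79 is unramified.
Legendre symbol by Euler's criterion: (191/79) ≡ 191^39 ≡ 78 (mod 79), i.e. (191/79) = -1.
d is a non-residue mod p, hence 79 remains inert in O_K.

remains prime (inert)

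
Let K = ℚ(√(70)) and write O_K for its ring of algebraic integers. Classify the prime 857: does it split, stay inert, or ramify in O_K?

splits completely

70 mod 4 = 2, hence disc K = 4·70 = 280 and O_K = ℤ[√70].
disc(K) = 280 is not divisible by 857; 857 is unramified.
(70/857) = 70^428 mod 857 = 1, giving Legendre symbol 1.
d is a quadratic residue mod p, hence 857 splits in O_K.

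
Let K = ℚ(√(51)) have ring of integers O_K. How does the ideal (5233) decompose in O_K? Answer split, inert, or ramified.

5233 remains inert

Since 51 ≢ 1 mod 4, the ring of integers is ℤ[√51] with discriminant 4·51 = 204.
Since gcd(5233, 204) = 1 the prime 5233 does not ramify.
Compute (51/5233) via Euler: 51^((5233-1)/2) mod 5233 = 5232, so (51/5233) = -1.
d is a non-residue mod p, hence 5233 remains inert in O_K.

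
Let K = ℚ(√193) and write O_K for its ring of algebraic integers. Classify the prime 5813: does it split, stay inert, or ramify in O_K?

193 mod 4 = 1, hence disc K = 193 and O_K = ℤ[(1+√193)/2].
disc(K) = 193 is not divisible by 5813; 5813 is unramified.
Legendre symbol by Euler's criterion: (193/5813) ≡ 193^2906 ≡ 1 (mod 5813), i.e. (193/5813) = 1.
(193/5813) = 1, so 5813 splits.

p splits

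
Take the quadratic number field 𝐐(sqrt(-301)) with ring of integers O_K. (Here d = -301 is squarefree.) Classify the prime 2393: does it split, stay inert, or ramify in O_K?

split — (2393) = 𝔭₁𝔭₂ with 𝔭₁ ≠ 𝔭₂

Since -301 ≢ 1 mod 4, the ring of integers is ℤ[√-301] with discriminant 4·(-301) = -1204.
2393 ∤ -1204, so 2393 is unramified.
Compute (-301/2393) via Euler: 2092^((2393-1)/2) mod 2393 = 1, so (-301/2393) = 1.
(-301/2393) = 1, so 2393 splits.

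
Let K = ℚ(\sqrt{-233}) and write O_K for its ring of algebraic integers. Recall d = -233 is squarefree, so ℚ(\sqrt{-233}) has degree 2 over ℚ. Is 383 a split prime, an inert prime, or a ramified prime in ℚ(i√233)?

splits completely

-233 mod 4 = 3, hence disc K = 4·(-233) = -932 and O_K = ℤ[√-233].
disc(K) = -932 is not divisible by 383; 383 is unramified.
(-233/383) = 150^191 mod 383 = 1, giving Legendre symbol 1.
Legendre symbol 1 ⇒ 383 is split.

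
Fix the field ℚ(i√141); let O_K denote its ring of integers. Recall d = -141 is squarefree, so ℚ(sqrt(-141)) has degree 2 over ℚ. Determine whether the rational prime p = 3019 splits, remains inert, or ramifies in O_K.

split

-141 mod 4 = 3, hence disc K = 4·(-141) = -564 and O_K = ℤ[√-141].
3019 ∤ -564, so 3019 is unramified.
Euler's criterion: (-141)^1509 mod 3019 = 1. Thus (-141|3019) = 1.
(-141/3019) = 1, so 3019 splits.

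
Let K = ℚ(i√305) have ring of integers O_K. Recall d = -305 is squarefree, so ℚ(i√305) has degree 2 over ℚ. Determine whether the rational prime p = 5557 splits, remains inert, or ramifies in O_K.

split

Since -305 ≢ 1 mod 4, the ring of integers is ℤ[√-305] with discriminant 4·(-305) = -1220.
Since gcd(5557, -1220) = 1 the prime 5557 does not ramify.
Euler's criterion: (-305)^2778 mod 5557 = 1. Thus (-305|5557) = 1.
(-305/5557) = 1, so 5557 splits.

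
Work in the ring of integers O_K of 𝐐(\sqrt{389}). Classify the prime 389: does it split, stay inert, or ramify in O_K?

389 is ramified

Since 389 ≡ 1 mod 4, the ring of integers is ℤ[(1+√389)/2] with discriminant 389.
389 divides disc(K) = 389, so 389 ramifies.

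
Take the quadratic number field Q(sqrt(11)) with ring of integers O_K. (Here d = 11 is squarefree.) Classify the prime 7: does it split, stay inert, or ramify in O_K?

7 splits in O_K

d = 11 ≡ 3 (mod 4), so O_K = ℤ[√11] and disc(K) = 4d = 44.
Since gcd(7, 44) = 1 the prime 7 does not ramify.
Compute (11/7) via Euler: 4^((7-1)/2) mod 7 = 1, so (11/7) = 1.
(11/7) = 1, so 7 splits.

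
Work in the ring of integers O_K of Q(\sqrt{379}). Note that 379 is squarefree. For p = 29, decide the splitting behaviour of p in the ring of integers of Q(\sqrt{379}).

29 remains inert

d = 379 ≡ 3 (mod 4), so O_K = ℤ[√379] and disc(K) = 4d = 1516.
29 ∤ 1516, so 29 is unramified.
Compute (379/29) via Euler: 2^((29-1)/2) mod 29 = 28, so (379/29) = -1.
(379/29) = -1, so 29 is inert.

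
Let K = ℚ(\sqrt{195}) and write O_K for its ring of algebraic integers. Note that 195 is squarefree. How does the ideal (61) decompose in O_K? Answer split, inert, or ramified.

d = 195 ≡ 3 (mod 4), so O_K = ℤ[√195] and disc(K) = 4d = 780.
disc(K) = 780 is not divisible by 61; 61 is unramified.
(195/61) = 12^30 mod 61 = 1, giving Legendre symbol 1.
d is a quadratic residue mod p, hence 61 splits in O_K.

split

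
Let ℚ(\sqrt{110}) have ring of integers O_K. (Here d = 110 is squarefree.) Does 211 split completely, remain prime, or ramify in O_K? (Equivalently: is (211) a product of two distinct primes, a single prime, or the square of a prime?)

110 mod 4 = 2, hence disc K = 4·110 = 440 and O_K = ℤ[√110].
disc(K) = 440 is not divisible by 211; 211 is unramified.
(110/211) = 110^105 mod 211 = 210, giving Legendre symbol -1.
d is a non-residue mod p, hence 211 remains inert in O_K.

inert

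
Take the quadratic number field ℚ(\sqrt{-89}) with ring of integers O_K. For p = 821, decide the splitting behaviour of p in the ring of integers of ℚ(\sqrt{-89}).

splits completely

Since -89 ≢ 1 mod 4, the ring of integers is ℤ[√-89] with discriminant 4·(-89) = -356.
Since gcd(821, -356) = 1 the prime 821 does not ramify.
Legendre symbol by Euler's criterion: (-89/821) ≡ (-89)^410 ≡ 1 (mod 821), i.e. (-89/821) = 1.
d is a quadratic residue mod p, hence 821 splits in O_K.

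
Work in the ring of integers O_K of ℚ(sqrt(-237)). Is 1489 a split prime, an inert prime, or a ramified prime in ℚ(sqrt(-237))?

-237 mod 4 = 3, hence disc K = 4·(-237) = -948 and O_K = ℤ[√-237].
Since gcd(1489, -948) = 1 the prime 1489 does not ramify.
Euler's criterion: (-237)^744 mod 1489 = 1. Thus (-237|1489) = 1.
d is a quadratic residue mod p, hence 1489 splits in O_K.

split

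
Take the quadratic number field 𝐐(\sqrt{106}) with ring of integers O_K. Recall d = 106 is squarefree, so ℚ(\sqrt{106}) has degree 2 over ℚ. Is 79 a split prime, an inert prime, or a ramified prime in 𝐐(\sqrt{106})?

d = 106 ≡ 2 (mod 4), so O_K = ℤ[√106] and disc(K) = 4d = 424.
disc(K) = 424 is not divisible by 79; 79 is unramified.
Compute (106/79) via Euler: 27^((79-1)/2) mod 79 = 78, so (106/79) = -1.
Legendre symbol -1 ⇒ 79 is inert.

inert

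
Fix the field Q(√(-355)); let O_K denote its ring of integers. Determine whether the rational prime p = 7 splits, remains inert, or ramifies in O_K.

splits completely

d = -355 ≡ 1 (mod 4), so O_K = ℤ[(1+√-355)/2] and disc(K) = d = -355.
Since gcd(7, -355) = 1 the prime 7 does not ramify.
Compute (-355/7) via Euler: 2^((7-1)/2) mod 7 = 1, so (-355/7) = 1.
d is a quadratic residue mod p, hence 7 splits in O_K.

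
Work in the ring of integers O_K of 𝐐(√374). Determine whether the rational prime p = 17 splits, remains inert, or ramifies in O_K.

Since 374 ≢ 1 mod 4, the ring of integers is ℤ[√374] with discriminant 4·374 = 1496.
Ramification test: 17 | 1496. The prime 17 ramifies in K.

p ramifies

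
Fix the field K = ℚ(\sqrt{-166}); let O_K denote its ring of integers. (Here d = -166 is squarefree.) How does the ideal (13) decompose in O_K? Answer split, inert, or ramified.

p splits

-166 mod 4 = 2, hence disc K = 4·(-166) = -664 and O_K = ℤ[√-166].
13 ∤ -664, so 13 is unramified.
Legendre symbol by Euler's criterion: (-166/13) ≡ (-166)^6 ≡ 1 (mod 13), i.e. (-166/13) = 1.
(-166/13) = 1, so 13 splits.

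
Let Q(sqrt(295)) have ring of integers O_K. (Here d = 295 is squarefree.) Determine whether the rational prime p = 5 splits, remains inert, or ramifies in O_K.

ramifies in O_K

Since 295 ≢ 1 mod 4, the ring of integers is ℤ[√295] with discriminant 4·295 = 1180.
Ramification test: 5 | 1180. The prime 5 ramifies in K.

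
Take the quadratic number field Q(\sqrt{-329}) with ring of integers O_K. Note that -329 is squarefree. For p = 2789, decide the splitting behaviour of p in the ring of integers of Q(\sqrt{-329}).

Since -329 ≢ 1 mod 4, the ring of integers is ℤ[√-329] with discriminant 4·(-329) = -1316.
disc(K) = -1316 is not divisible by 2789; 2789 is unramified.
Euler's criterion: (-329)^1394 mod 2789 = 2788. Thus (-329|2789) = -1.
(-329/2789) = -1, so 2789 is inert.

remains prime (inert)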